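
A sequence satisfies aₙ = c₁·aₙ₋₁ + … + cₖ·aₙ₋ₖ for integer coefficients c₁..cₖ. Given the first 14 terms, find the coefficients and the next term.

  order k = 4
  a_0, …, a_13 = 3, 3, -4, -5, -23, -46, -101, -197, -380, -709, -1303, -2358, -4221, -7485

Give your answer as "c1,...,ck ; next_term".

2,1,-2,-1 ; -13172

  a_4 = 2·-5 + 1·-4 + -2·3 + -1·3 = -23
  a_5 = 2·-23 + 1·-5 + -2·-4 + -1·3 = -46
  a_6 = 2·-46 + 1·-23 + -2·-5 + -1·-4 = -101
  a_7 = 2·-101 + 1·-46 + -2·-23 + -1·-5 = -197
  a_8 = 2·-197 + 1·-101 + -2·-46 + -1·-23 = -380
  a_9 = 2·-380 + 1·-197 + -2·-101 + -1·-46 = -709
  a_10 = 2·-709 + 1·-380 + -2·-197 + -1·-101 = -1303
  a_11 = 2·-1303 + 1·-709 + -2·-380 + -1·-197 = -2358
  a_12 = 2·-2358 + 1·-1303 + -2·-709 + -1·-380 = -4221
  a_13 = 2·-4221 + 1·-2358 + -2·-1303 + -1·-709 = -7485
  a_14 = 2·-7485 + 1·-4221 + -2·-2358 + -1·-1303 = -13172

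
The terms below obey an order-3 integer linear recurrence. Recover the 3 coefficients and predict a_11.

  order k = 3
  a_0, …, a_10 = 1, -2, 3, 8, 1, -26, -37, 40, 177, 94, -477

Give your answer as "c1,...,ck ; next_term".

  a_3 = 1·3 + -3·-2 + -1·1 = 8
  a_4 = 1·8 + -3·3 + -1·-2 = 1
  a_5 = 1·1 + -3·8 + -1·3 = -26
  a_6 = 1·-26 + -3·1 + -1·8 = -37
  a_7 = 1·-37 + -3·-26 + -1·1 = 40
  a_8 = 1·40 + -3·-37 + -1·-26 = 177
  a_9 = 1·177 + -3·40 + -1·-37 = 94
  a_10 = 1·94 + -3·177 + -1·40 = -477
  a_11 = 1·-477 + -3·94 + -1·177 = -936

1,-3,-1 ; -936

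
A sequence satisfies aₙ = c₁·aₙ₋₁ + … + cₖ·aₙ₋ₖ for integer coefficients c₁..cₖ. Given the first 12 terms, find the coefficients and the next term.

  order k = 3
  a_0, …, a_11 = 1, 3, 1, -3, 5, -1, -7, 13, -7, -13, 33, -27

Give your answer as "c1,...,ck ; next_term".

  a_3 = -1·1 + -1·3 + 1·1 = -3
  a_4 = -1·-3 + -1·1 + 1·3 = 5
  a_5 = -1·5 + -1·-3 + 1·1 = -1
  a_6 = -1·-1 + -1·5 + 1·-3 = -7
  a_7 = -1·-7 + -1·-1 + 1·5 = 13
  a_8 = -1·13 + -1·-7 + 1·-1 = -7
  a_9 = -1·-7 + -1·13 + 1·-7 = -13
  a_10 = -1·-13 + -1·-7 + 1·13 = 33
  a_11 = -1·33 + -1·-13 + 1·-7 = -27
  a_12 = -1·-27 + -1·33 + 1·-13 = -19

-1,-1,1 ; -19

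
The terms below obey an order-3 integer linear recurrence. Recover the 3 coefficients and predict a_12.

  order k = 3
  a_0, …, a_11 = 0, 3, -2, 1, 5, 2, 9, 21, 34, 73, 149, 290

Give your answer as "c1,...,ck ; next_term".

  a_3 = 1·-2 + 1·3 + 2·0 = 1
  a_4 = 1·1 + 1·-2 + 2·3 = 5
  a_5 = 1·5 + 1·1 + 2·-2 = 2
  a_6 = 1·2 + 1·5 + 2·1 = 9
  a_7 = 1·9 + 1·2 + 2·5 = 21
  a_8 = 1·21 + 1·9 + 2·2 = 34
  a_9 = 1·34 + 1·21 + 2·9 = 73
  a_10 = 1·73 + 1·34 + 2·21 = 149
  a_11 = 1·149 + 1·73 + 2·34 = 290
  a_12 = 1·290 + 1·149 + 2·73 = 585

1,1,2 ; 585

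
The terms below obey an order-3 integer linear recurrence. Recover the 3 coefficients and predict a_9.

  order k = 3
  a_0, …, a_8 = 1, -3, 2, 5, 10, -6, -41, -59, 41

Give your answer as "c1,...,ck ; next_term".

1,-2,-3 ; 282

  a_3 = 1·2 + -2·-3 + -3·1 = 5
  a_4 = 1·5 + -2·2 + -3·-3 = 10
  a_5 = 1·10 + -2·5 + -3·2 = -6
  a_6 = 1·-6 + -2·10 + -3·5 = -41
  a_7 = 1·-41 + -2·-6 + -3·10 = -59
  a_8 = 1·-59 + -2·-41 + -3·-6 = 41
  a_9 = 1·41 + -2·-59 + -3·-41 = 282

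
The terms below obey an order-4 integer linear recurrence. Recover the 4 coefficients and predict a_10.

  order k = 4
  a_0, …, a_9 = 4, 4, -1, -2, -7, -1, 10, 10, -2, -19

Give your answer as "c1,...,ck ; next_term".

0,-1,-1,-1 ; -18

  a_4 = 0·-2 + -1·-1 + -1·4 + -1·4 = -7
  a_5 = 0·-7 + -1·-2 + -1·-1 + -1·4 = -1
  a_6 = 0·-1 + -1·-7 + -1·-2 + -1·-1 = 10
  a_7 = 0·10 + -1·-1 + -1·-7 + -1·-2 = 10
  a_8 = 0·10 + -1·10 + -1·-1 + -1·-7 = -2
  a_9 = 0·-2 + -1·10 + -1·10 + -1·-1 = -19
  a_10 = 0·-19 + -1·-2 + -1·10 + -1·10 = -18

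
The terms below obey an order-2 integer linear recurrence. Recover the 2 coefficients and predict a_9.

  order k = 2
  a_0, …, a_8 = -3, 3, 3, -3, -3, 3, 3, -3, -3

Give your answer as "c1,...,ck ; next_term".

0,-1 ; 3

  a_2 = 0·3 + -1·-3 = 3
  a_3 = 0·3 + -1·3 = -3
  a_4 = 0·-3 + -1·3 = -3
  a_5 = 0·-3 + -1·-3 = 3
  a_6 = 0·3 + -1·-3 = 3
  a_7 = 0·3 + -1·3 = -3
  a_8 = 0·-3 + -1·3 = -3
  a_9 = 0·-3 + -1·-3 = 3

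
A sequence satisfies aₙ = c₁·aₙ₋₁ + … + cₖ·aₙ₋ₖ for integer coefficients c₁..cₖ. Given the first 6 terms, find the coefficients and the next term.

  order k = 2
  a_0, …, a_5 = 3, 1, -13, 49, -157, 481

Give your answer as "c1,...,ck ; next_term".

-4,-3 ; -1453

  a_2 = -4·1 + -3·3 = -13
  a_3 = -4·-13 + -3·1 = 49
  a_4 = -4·49 + -3·-13 = -157
  a_5 = -4·-157 + -3·49 = 481
  a_6 = -4·481 + -3·-157 = -1453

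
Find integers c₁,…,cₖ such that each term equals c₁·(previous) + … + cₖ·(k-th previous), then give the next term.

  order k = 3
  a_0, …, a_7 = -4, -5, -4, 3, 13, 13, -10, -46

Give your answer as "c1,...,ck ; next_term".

  a_3 = 2·-4 + -3·-5 + 1·-4 = 3
  a_4 = 2·3 + -3·-4 + 1·-5 = 13
  a_5 = 2·13 + -3·3 + 1·-4 = 13
  a_6 = 2·13 + -3·13 + 1·3 = -10
  a_7 = 2·-10 + -3·13 + 1·13 = -46
  a_8 = 2·-46 + -3·-10 + 1·13 = -49

2,-3,1 ; -49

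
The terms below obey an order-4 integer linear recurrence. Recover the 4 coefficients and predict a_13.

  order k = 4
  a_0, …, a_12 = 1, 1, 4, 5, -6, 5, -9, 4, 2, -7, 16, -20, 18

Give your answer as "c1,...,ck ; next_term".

-1,0,0,-1 ; -11

  a_4 = -1·5 + 0·4 + 0·1 + -1·1 = -6
  a_5 = -1·-6 + 0·5 + 0·4 + -1·1 = 5
  a_6 = -1·5 + 0·-6 + 0·5 + -1·4 = -9
  a_7 = -1·-9 + 0·5 + 0·-6 + -1·5 = 4
  a_8 = -1·4 + 0·-9 + 0·5 + -1·-6 = 2
  a_9 = -1·2 + 0·4 + 0·-9 + -1·5 = -7
  a_10 = -1·-7 + 0·2 + 0·4 + -1·-9 = 16
  a_11 = -1·16 + 0·-7 + 0·2 + -1·4 = -20
  a_12 = -1·-20 + 0·16 + 0·-7 + -1·2 = 18
  a_13 = -1·18 + 0·-20 + 0·16 + -1·-7 = -11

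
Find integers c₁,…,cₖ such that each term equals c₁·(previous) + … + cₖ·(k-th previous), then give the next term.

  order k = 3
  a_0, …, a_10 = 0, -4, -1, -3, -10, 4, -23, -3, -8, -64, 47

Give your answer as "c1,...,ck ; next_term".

-1,1,3 ; -135

  a_3 = -1·-1 + 1·-4 + 3·0 = -3
  a_4 = -1·-3 + 1·-1 + 3·-4 = -10
  a_5 = -1·-10 + 1·-3 + 3·-1 = 4
  a_6 = -1·4 + 1·-10 + 3·-3 = -23
  a_7 = -1·-23 + 1·4 + 3·-10 = -3
  a_8 = -1·-3 + 1·-23 + 3·4 = -8
  a_9 = -1·-8 + 1·-3 + 3·-23 = -64
  a_10 = -1·-64 + 1·-8 + 3·-3 = 47
  a_11 = -1·47 + 1·-64 + 3·-8 = -135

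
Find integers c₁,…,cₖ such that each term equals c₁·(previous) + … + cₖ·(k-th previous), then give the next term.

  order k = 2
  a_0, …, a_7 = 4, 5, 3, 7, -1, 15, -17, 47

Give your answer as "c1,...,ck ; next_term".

-1,2 ; -81

  a_2 = -1·5 + 2·4 = 3
  a_3 = -1·3 + 2·5 = 7
  a_4 = -1·7 + 2·3 = -1
  a_5 = -1·-1 + 2·7 = 15
  a_6 = -1·15 + 2·-1 = -17
  a_7 = -1·-17 + 2·15 = 47
  a_8 = -1·47 + 2·-17 = -81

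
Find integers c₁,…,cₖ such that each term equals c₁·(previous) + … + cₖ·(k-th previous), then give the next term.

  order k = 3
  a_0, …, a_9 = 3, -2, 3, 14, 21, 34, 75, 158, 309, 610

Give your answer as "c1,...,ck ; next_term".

  a_3 = 2·3 + -1·-2 + 2·3 = 14
  a_4 = 2·14 + -1·3 + 2·-2 = 21
  a_5 = 2·21 + -1·14 + 2·3 = 34
  a_6 = 2·34 + -1·21 + 2·14 = 75
  a_7 = 2·75 + -1·34 + 2·21 = 158
  a_8 = 2·158 + -1·75 + 2·34 = 309
  a_9 = 2·309 + -1·158 + 2·75 = 610
  a_10 = 2·610 + -1·309 + 2·158 = 1227

2,-1,2 ; 1227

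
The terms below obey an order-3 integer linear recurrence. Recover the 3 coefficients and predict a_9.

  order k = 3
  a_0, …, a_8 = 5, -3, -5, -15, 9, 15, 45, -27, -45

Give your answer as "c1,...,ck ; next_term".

0,0,-3 ; -135

  a_3 = 0·-5 + 0·-3 + -3·5 = -15
  a_4 = 0·-15 + 0·-5 + -3·-3 = 9
  a_5 = 0·9 + 0·-15 + -3·-5 = 15
  a_6 = 0·15 + 0·9 + -3·-15 = 45
  a_7 = 0·45 + 0·15 + -3·9 = -27
  a_8 = 0·-27 + 0·45 + -3·15 = -45
  a_9 = 0·-45 + 0·-27 + -3·45 = -135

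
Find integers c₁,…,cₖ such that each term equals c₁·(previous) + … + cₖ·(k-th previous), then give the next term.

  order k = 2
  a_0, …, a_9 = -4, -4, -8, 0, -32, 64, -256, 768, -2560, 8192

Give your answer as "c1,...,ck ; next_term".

  a_2 = -2·-4 + 4·-4 = -8
  a_3 = -2·-8 + 4·-4 = 0
  a_4 = -2·0 + 4·-8 = -32
  a_5 = -2·-32 + 4·0 = 64
  a_6 = -2·64 + 4·-32 = -256
  a_7 = -2·-256 + 4·64 = 768
  a_8 = -2·768 + 4·-256 = -2560
  a_9 = -2·-2560 + 4·768 = 8192
  a_10 = -2·8192 + 4·-2560 = -26624

-2,4 ; -26624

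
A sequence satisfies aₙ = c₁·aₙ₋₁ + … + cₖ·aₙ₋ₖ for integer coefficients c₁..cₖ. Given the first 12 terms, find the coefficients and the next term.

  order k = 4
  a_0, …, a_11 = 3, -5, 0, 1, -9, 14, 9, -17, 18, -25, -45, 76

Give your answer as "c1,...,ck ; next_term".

  a_4 = 0·1 + -1·0 + 0·-5 + -3·3 = -9
  a_5 = 0·-9 + -1·1 + 0·0 + -3·-5 = 14
  a_6 = 0·14 + -1·-9 + 0·1 + -3·0 = 9
  a_7 = 0·9 + -1·14 + 0·-9 + -3·1 = -17
  a_8 = 0·-17 + -1·9 + 0·14 + -3·-9 = 18
  a_9 = 0·18 + -1·-17 + 0·9 + -3·14 = -25
  a_10 = 0·-25 + -1·18 + 0·-17 + -3·9 = -45
  a_11 = 0·-45 + -1·-25 + 0·18 + -3·-17 = 76
  a_12 = 0·76 + -1·-45 + 0·-25 + -3·18 = -9

0,-1,0,-3 ; -9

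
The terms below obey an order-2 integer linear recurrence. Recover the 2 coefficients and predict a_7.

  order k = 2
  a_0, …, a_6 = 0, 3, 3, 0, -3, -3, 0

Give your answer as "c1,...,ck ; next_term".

1,-1 ; 3

  a_2 = 1·3 + -1·0 = 3
  a_3 = 1·3 + -1·3 = 0
  a_4 = 1·0 + -1·3 = -3
  a_5 = 1·-3 + -1·0 = -3
  a_6 = 1·-3 + -1·-3 = 0
  a_7 = 1·0 + -1·-3 = 3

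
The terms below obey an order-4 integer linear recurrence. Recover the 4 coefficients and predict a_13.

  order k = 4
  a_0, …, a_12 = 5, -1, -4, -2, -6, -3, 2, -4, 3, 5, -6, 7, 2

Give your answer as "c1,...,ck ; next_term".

0,0,1,-1 ; -11

  a_4 = 0·-2 + 0·-4 + 1·-1 + -1·5 = -6
  a_5 = 0·-6 + 0·-2 + 1·-4 + -1·-1 = -3
  a_6 = 0·-3 + 0·-6 + 1·-2 + -1·-4 = 2
  a_7 = 0·2 + 0·-3 + 1·-6 + -1·-2 = -4
  a_8 = 0·-4 + 0·2 + 1·-3 + -1·-6 = 3
  a_9 = 0·3 + 0·-4 + 1·2 + -1·-3 = 5
  a_10 = 0·5 + 0·3 + 1·-4 + -1·2 = -6
  a_11 = 0·-6 + 0·5 + 1·3 + -1·-4 = 7
  a_12 = 0·7 + 0·-6 + 1·5 + -1·3 = 2
  a_13 = 0·2 + 0·7 + 1·-6 + -1·5 = -11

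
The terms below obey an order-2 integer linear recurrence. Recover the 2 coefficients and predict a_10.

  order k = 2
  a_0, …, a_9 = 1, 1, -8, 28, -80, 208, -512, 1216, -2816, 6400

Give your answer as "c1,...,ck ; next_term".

  a_2 = -4·1 + -4·1 = -8
  a_3 = -4·-8 + -4·1 = 28
  a_4 = -4·28 + -4·-8 = -80
  a_5 = -4·-80 + -4·28 = 208
  a_6 = -4·208 + -4·-80 = -512
  a_7 = -4·-512 + -4·208 = 1216
  a_8 = -4·1216 + -4·-512 = -2816
  a_9 = -4·-2816 + -4·1216 = 6400
  a_10 = -4·6400 + -4·-2816 = -14336

-4,-4 ; -14336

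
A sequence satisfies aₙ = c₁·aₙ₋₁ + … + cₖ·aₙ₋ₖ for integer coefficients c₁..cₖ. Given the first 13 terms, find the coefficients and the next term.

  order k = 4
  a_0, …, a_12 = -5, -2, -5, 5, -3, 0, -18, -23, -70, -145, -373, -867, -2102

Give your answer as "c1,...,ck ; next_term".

2,1,-1,2 ; -4988

  a_4 = 2·5 + 1·-5 + -1·-2 + 2·-5 = -3
  a_5 = 2·-3 + 1·5 + -1·-5 + 2·-2 = 0
  a_6 = 2·0 + 1·-3 + -1·5 + 2·-5 = -18
  a_7 = 2·-18 + 1·0 + -1·-3 + 2·5 = -23
  a_8 = 2·-23 + 1·-18 + -1·0 + 2·-3 = -70
  a_9 = 2·-70 + 1·-23 + -1·-18 + 2·0 = -145
  a_10 = 2·-145 + 1·-70 + -1·-23 + 2·-18 = -373
  a_11 = 2·-373 + 1·-145 + -1·-70 + 2·-23 = -867
  a_12 = 2·-867 + 1·-373 + -1·-145 + 2·-70 = -2102
  a_13 = 2·-2102 + 1·-867 + -1·-373 + 2·-145 = -4988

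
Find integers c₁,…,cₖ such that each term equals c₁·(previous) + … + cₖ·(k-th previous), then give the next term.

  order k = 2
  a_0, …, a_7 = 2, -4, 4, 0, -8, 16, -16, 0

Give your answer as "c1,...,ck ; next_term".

  a_2 = -2·-4 + -2·2 = 4
  a_3 = -2·4 + -2·-4 = 0
  a_4 = -2·0 + -2·4 = -8
  a_5 = -2·-8 + -2·0 = 16
  a_6 = -2·16 + -2·-8 = -16
  a_7 = -2·-16 + -2·16 = 0
  a_8 = -2·0 + -2·-16 = 32

-2,-2 ; 32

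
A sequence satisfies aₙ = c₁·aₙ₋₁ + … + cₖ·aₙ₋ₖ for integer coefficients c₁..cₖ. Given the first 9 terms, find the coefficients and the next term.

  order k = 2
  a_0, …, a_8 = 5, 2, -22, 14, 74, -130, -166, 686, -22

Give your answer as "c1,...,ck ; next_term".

  a_2 = -1·2 + -4·5 = -22
  a_3 = -1·-22 + -4·2 = 14
  a_4 = -1·14 + -4·-22 = 74
  a_5 = -1·74 + -4·14 = -130
  a_6 = -1·-130 + -4·74 = -166
  a_7 = -1·-166 + -4·-130 = 686
  a_8 = -1·686 + -4·-166 = -22
  a_9 = -1·-22 + -4·686 = -2722

-1,-4 ; -2722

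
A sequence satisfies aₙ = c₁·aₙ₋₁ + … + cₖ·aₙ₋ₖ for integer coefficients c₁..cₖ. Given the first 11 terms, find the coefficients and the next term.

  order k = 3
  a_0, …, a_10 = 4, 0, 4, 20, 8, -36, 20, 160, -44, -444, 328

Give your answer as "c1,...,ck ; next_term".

1,-3,4 ; 1484

  a_3 = 1·4 + -3·0 + 4·4 = 20
  a_4 = 1·20 + -3·4 + 4·0 = 8
  a_5 = 1·8 + -3·20 + 4·4 = -36
  a_6 = 1·-36 + -3·8 + 4·20 = 20
  a_7 = 1·20 + -3·-36 + 4·8 = 160
  a_8 = 1·160 + -3·20 + 4·-36 = -44
  a_9 = 1·-44 + -3·160 + 4·20 = -444
  a_10 = 1·-444 + -3·-44 + 4·160 = 328
  a_11 = 1·328 + -3·-444 + 4·-44 = 1484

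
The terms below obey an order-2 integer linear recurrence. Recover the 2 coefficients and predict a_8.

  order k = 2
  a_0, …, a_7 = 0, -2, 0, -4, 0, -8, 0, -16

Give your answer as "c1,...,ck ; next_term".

0,2 ; 0

  a_2 = 0·-2 + 2·0 = 0
  a_3 = 0·0 + 2·-2 = -4
  a_4 = 0·-4 + 2·0 = 0
  a_5 = 0·0 + 2·-4 = -8
  a_6 = 0·-8 + 2·0 = 0
  a_7 = 0·0 + 2·-8 = -16
  a_8 = 0·-16 + 2·0 = 0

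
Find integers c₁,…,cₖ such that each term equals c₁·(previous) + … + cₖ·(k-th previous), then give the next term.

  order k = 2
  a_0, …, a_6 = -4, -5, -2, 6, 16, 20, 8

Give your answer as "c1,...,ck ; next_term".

2,-2 ; -24

  a_2 = 2·-5 + -2·-4 = -2
  a_3 = 2·-2 + -2·-5 = 6
  a_4 = 2·6 + -2·-2 = 16
  a_5 = 2·16 + -2·6 = 20
  a_6 = 2·20 + -2·16 = 8
  a_7 = 2·8 + -2·20 = -24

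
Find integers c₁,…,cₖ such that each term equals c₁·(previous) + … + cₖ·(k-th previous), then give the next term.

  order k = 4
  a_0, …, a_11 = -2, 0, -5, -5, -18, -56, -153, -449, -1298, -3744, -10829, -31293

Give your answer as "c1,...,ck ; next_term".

2,2,2,-1 ; -90434

  a_4 = 2·-5 + 2·-5 + 2·0 + -1·-2 = -18
  a_5 = 2·-18 + 2·-5 + 2·-5 + -1·0 = -56
  a_6 = 2·-56 + 2·-18 + 2·-5 + -1·-5 = -153
  a_7 = 2·-153 + 2·-56 + 2·-18 + -1·-5 = -449
  a_8 = 2·-449 + 2·-153 + 2·-56 + -1·-18 = -1298
  a_9 = 2·-1298 + 2·-449 + 2·-153 + -1·-56 = -3744
  a_10 = 2·-3744 + 2·-1298 + 2·-449 + -1·-153 = -10829
  a_11 = 2·-10829 + 2·-3744 + 2·-1298 + -1·-449 = -31293
  a_12 = 2·-31293 + 2·-10829 + 2·-3744 + -1·-1298 = -90434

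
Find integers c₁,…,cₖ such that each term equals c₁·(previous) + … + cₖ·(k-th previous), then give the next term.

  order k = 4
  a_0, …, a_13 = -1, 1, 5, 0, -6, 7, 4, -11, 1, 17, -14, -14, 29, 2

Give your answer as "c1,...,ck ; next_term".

  a_4 = -1·0 + -1·5 + 0·1 + 1·-1 = -6
  a_5 = -1·-6 + -1·0 + 0·5 + 1·1 = 7
  a_6 = -1·7 + -1·-6 + 0·0 + 1·5 = 4
  a_7 = -1·4 + -1·7 + 0·-6 + 1·0 = -11
  a_8 = -1·-11 + -1·4 + 0·7 + 1·-6 = 1
  a_9 = -1·1 + -1·-11 + 0·4 + 1·7 = 17
  a_10 = -1·17 + -1·1 + 0·-11 + 1·4 = -14
  a_11 = -1·-14 + -1·17 + 0·1 + 1·-11 = -14
  a_12 = -1·-14 + -1·-14 + 0·17 + 1·1 = 29
  a_13 = -1·29 + -1·-14 + 0·-14 + 1·17 = 2
  a_14 = -1·2 + -1·29 + 0·-14 + 1·-14 = -45

-1,-1,0,1 ; -45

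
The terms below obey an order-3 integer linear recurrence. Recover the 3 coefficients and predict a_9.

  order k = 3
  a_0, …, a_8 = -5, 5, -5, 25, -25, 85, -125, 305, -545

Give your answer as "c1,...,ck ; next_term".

0,3,-2 ; 1165

  a_3 = 0·-5 + 3·5 + -2·-5 = 25
  a_4 = 0·25 + 3·-5 + -2·5 = -25
  a_5 = 0·-25 + 3·25 + -2·-5 = 85
  a_6 = 0·85 + 3·-25 + -2·25 = -125
  a_7 = 0·-125 + 3·85 + -2·-25 = 305
  a_8 = 0·305 + 3·-125 + -2·85 = -545
  a_9 = 0·-545 + 3·305 + -2·-125 = 1165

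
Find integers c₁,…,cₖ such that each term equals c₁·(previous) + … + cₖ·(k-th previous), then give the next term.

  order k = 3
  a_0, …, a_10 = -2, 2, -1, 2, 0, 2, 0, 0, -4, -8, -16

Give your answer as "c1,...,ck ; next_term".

2,0,-2 ; -24

  a_3 = 2·-1 + 0·2 + -2·-2 = 2
  a_4 = 2·2 + 0·-1 + -2·2 = 0
  a_5 = 2·0 + 0·2 + -2·-1 = 2
  a_6 = 2·2 + 0·0 + -2·2 = 0
  a_7 = 2·0 + 0·2 + -2·0 = 0
  a_8 = 2·0 + 0·0 + -2·2 = -4
  a_9 = 2·-4 + 0·0 + -2·0 = -8
  a_10 = 2·-8 + 0·-4 + -2·0 = -16
  a_11 = 2·-16 + 0·-8 + -2·-4 = -24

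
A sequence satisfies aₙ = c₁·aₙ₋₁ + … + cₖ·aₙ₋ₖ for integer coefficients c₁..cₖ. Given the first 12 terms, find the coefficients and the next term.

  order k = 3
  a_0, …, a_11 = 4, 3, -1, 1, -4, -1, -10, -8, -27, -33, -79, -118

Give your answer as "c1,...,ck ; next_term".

  a_3 = 1·-1 + 2·3 + -1·4 = 1
  a_4 = 1·1 + 2·-1 + -1·3 = -4
  a_5 = 1·-4 + 2·1 + -1·-1 = -1
  a_6 = 1·-1 + 2·-4 + -1·1 = -10
  a_7 = 1·-10 + 2·-1 + -1·-4 = -8
  a_8 = 1·-8 + 2·-10 + -1·-1 = -27
  a_9 = 1·-27 + 2·-8 + -1·-10 = -33
  a_10 = 1·-33 + 2·-27 + -1·-8 = -79
  a_11 = 1·-79 + 2·-33 + -1·-27 = -118
  a_12 = 1·-118 + 2·-79 + -1·-33 = -243

1,2,-1 ; -243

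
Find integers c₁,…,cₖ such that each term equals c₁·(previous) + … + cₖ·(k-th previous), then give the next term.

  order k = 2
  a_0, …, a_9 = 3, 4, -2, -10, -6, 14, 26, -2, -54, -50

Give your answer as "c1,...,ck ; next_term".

  a_2 = 1·4 + -2·3 = -2
  a_3 = 1·-2 + -2·4 = -10
  a_4 = 1·-10 + -2·-2 = -6
  a_5 = 1·-6 + -2·-10 = 14
  a_6 = 1·14 + -2·-6 = 26
  a_7 = 1·26 + -2·14 = -2
  a_8 = 1·-2 + -2·26 = -54
  a_9 = 1·-54 + -2·-2 = -50
  a_10 = 1·-50 + -2·-54 = 58

1,-2 ; 58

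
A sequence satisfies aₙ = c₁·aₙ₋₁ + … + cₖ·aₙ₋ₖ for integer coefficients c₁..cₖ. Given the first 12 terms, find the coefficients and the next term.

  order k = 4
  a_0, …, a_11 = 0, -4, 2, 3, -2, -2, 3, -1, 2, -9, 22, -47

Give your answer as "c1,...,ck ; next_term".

  a_4 = -2·3 + 0·2 + -1·-4 + 1·0 = -2
  a_5 = -2·-2 + 0·3 + -1·2 + 1·-4 = -2
  a_6 = -2·-2 + 0·-2 + -1·3 + 1·2 = 3
  a_7 = -2·3 + 0·-2 + -1·-2 + 1·3 = -1
  a_8 = -2·-1 + 0·3 + -1·-2 + 1·-2 = 2
  a_9 = -2·2 + 0·-1 + -1·3 + 1·-2 = -9
  a_10 = -2·-9 + 0·2 + -1·-1 + 1·3 = 22
  a_11 = -2·22 + 0·-9 + -1·2 + 1·-1 = -47
  a_12 = -2·-47 + 0·22 + -1·-9 + 1·2 = 105

-2,0,-1,1 ; 105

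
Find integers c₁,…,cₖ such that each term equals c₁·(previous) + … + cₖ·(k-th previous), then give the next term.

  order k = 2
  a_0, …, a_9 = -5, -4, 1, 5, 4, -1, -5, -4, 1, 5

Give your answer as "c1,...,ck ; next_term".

  a_2 = 1·-4 + -1·-5 = 1
  a_3 = 1·1 + -1·-4 = 5
  a_4 = 1·5 + -1·1 = 4
  a_5 = 1·4 + -1·5 = -1
  a_6 = 1·-1 + -1·4 = -5
  a_7 = 1·-5 + -1·-1 = -4
  a_8 = 1·-4 + -1·-5 = 1
  a_9 = 1·1 + -1·-4 = 5
  a_10 = 1·5 + -1·1 = 4

1,-1 ; 4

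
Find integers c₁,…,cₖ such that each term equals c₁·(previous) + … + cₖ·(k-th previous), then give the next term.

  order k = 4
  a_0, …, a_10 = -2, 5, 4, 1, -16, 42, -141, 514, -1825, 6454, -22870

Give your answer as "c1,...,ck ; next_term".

  a_4 = -3·1 + 1·4 + -3·5 + 1·-2 = -16
  a_5 = -3·-16 + 1·1 + -3·4 + 1·5 = 42
  a_6 = -3·42 + 1·-16 + -3·1 + 1·4 = -141
  a_7 = -3·-141 + 1·42 + -3·-16 + 1·1 = 514
  a_8 = -3·514 + 1·-141 + -3·42 + 1·-16 = -1825
  a_9 = -3·-1825 + 1·514 + -3·-141 + 1·42 = 6454
  a_10 = -3·6454 + 1·-1825 + -3·514 + 1·-141 = -22870
  a_11 = -3·-22870 + 1·6454 + -3·-1825 + 1·514 = 81053

-3,1,-3,1 ; 81053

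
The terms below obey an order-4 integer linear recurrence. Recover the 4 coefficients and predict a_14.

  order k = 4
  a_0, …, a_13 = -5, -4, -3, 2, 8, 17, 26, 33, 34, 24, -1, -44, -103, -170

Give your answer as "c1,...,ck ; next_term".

1,1,-1,-1 ; -228

  a_4 = 1·2 + 1·-3 + -1·-4 + -1·-5 = 8
  a_5 = 1·8 + 1·2 + -1·-3 + -1·-4 = 17
  a_6 = 1·17 + 1·8 + -1·2 + -1·-3 = 26
  a_7 = 1·26 + 1·17 + -1·8 + -1·2 = 33
  a_8 = 1·33 + 1·26 + -1·17 + -1·8 = 34
  a_9 = 1·34 + 1·33 + -1·26 + -1·17 = 24
  a_10 = 1·24 + 1·34 + -1·33 + -1·26 = -1
  a_11 = 1·-1 + 1·24 + -1·34 + -1·33 = -44
  a_12 = 1·-44 + 1·-1 + -1·24 + -1·34 = -103
  a_13 = 1·-103 + 1·-44 + -1·-1 + -1·24 = -170
  a_14 = 1·-170 + 1·-103 + -1·-44 + -1·-1 = -228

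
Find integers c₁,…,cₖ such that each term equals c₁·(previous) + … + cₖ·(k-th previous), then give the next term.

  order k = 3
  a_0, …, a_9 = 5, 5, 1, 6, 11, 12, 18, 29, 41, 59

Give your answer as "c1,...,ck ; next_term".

1,0,1 ; 88

  a_3 = 1·1 + 0·5 + 1·5 = 6
  a_4 = 1·6 + 0·1 + 1·5 = 11
  a_5 = 1·11 + 0·6 + 1·1 = 12
  a_6 = 1·12 + 0·11 + 1·6 = 18
  a_7 = 1·18 + 0·12 + 1·11 = 29
  a_8 = 1·29 + 0·18 + 1·12 = 41
  a_9 = 1·41 + 0·29 + 1·18 = 59
  a_10 = 1·59 + 0·41 + 1·29 = 88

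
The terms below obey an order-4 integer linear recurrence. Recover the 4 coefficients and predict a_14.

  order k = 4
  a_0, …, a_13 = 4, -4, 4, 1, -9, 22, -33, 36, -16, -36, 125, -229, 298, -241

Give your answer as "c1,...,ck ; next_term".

  a_4 = -1·1 + 1·4 + 2·-4 + -1·4 = -9
  a_5 = -1·-9 + 1·1 + 2·4 + -1·-4 = 22
  a_6 = -1·22 + 1·-9 + 2·1 + -1·4 = -33
  a_7 = -1·-33 + 1·22 + 2·-9 + -1·1 = 36
  a_8 = -1·36 + 1·-33 + 2·22 + -1·-9 = -16
  a_9 = -1·-16 + 1·36 + 2·-33 + -1·22 = -36
  a_10 = -1·-36 + 1·-16 + 2·36 + -1·-33 = 125
  a_11 = -1·125 + 1·-36 + 2·-16 + -1·36 = -229
  a_12 = -1·-229 + 1·125 + 2·-36 + -1·-16 = 298
  a_13 = -1·298 + 1·-229 + 2·125 + -1·-36 = -241
  a_14 = -1·-241 + 1·298 + 2·-229 + -1·125 = -44

-1,1,2,-1 ; -44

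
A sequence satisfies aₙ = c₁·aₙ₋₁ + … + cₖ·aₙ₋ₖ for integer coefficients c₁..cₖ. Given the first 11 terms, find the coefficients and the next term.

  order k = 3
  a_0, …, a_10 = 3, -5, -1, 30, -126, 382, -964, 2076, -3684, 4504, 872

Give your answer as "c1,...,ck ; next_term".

-4,-4,2 ; -28872

  a_3 = -4·-1 + -4·-5 + 2·3 = 30
  a_4 = -4·30 + -4·-1 + 2·-5 = -126
  a_5 = -4·-126 + -4·30 + 2·-1 = 382
  a_6 = -4·382 + -4·-126 + 2·30 = -964
  a_7 = -4·-964 + -4·382 + 2·-126 = 2076
  a_8 = -4·2076 + -4·-964 + 2·382 = -3684
  a_9 = -4·-3684 + -4·2076 + 2·-964 = 4504
  a_10 = -4·4504 + -4·-3684 + 2·2076 = 872
  a_11 = -4·872 + -4·4504 + 2·-3684 = -28872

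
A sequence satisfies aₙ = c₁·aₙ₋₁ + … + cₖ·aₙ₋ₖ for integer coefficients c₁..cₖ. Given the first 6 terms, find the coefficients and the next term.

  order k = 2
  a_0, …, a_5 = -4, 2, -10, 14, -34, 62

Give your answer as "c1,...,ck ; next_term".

  a_2 = -1·2 + 2·-4 = -10
  a_3 = -1·-10 + 2·2 = 14
  a_4 = -1·14 + 2·-10 = -34
  a_5 = -1·-34 + 2·14 = 62
  a_6 = -1·62 + 2·-34 = -130

-1,2 ; -130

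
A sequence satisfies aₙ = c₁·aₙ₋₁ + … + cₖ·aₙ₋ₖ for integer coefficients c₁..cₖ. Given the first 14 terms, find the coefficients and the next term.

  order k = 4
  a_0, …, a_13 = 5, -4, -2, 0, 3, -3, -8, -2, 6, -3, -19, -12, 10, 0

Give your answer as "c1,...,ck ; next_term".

1,-1,1,1 ; -41

  a_4 = 1·0 + -1·-2 + 1·-4 + 1·5 = 3
  a_5 = 1·3 + -1·0 + 1·-2 + 1·-4 = -3
  a_6 = 1·-3 + -1·3 + 1·0 + 1·-2 = -8
  a_7 = 1·-8 + -1·-3 + 1·3 + 1·0 = -2
  a_8 = 1·-2 + -1·-8 + 1·-3 + 1·3 = 6
  a_9 = 1·6 + -1·-2 + 1·-8 + 1·-3 = -3
  a_10 = 1·-3 + -1·6 + 1·-2 + 1·-8 = -19
  a_11 = 1·-19 + -1·-3 + 1·6 + 1·-2 = -12
  a_12 = 1·-12 + -1·-19 + 1·-3 + 1·6 = 10
  a_13 = 1·10 + -1·-12 + 1·-19 + 1·-3 = 0
  a_14 = 1·0 + -1·10 + 1·-12 + 1·-19 = -41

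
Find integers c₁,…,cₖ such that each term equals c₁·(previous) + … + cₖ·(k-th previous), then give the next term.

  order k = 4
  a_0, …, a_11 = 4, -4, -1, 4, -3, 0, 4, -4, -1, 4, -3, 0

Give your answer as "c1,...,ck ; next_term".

  a_4 = 0·4 + -1·-1 + 0·-4 + -1·4 = -3
  a_5 = 0·-3 + -1·4 + 0·-1 + -1·-4 = 0
  a_6 = 0·0 + -1·-3 + 0·4 + -1·-1 = 4
  a_7 = 0·4 + -1·0 + 0·-3 + -1·4 = -4
  a_8 = 0·-4 + -1·4 + 0·0 + -1·-3 = -1
  a_9 = 0·-1 + -1·-4 + 0·4 + -1·0 = 4
  a_10 = 0·4 + -1·-1 + 0·-4 + -1·4 = -3
  a_11 = 0·-3 + -1·4 + 0·-1 + -1·-4 = 0
  a_12 = 0·0 + -1·-3 + 0·4 + -1·-1 = 4

0,-1,0,-1 ; 4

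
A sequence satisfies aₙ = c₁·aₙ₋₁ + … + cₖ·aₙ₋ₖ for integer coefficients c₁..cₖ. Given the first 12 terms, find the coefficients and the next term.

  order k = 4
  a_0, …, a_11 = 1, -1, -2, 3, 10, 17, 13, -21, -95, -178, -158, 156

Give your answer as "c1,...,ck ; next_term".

2,-2,-1,-1 ; 901

  a_4 = 2·3 + -2·-2 + -1·-1 + -1·1 = 10
  a_5 = 2·10 + -2·3 + -1·-2 + -1·-1 = 17
  a_6 = 2·17 + -2·10 + -1·3 + -1·-2 = 13
  a_7 = 2·13 + -2·17 + -1·10 + -1·3 = -21
  a_8 = 2·-21 + -2·13 + -1·17 + -1·10 = -95
  a_9 = 2·-95 + -2·-21 + -1·13 + -1·17 = -178
  a_10 = 2·-178 + -2·-95 + -1·-21 + -1·13 = -158
  a_11 = 2·-158 + -2·-178 + -1·-95 + -1·-21 = 156
  a_12 = 2·156 + -2·-158 + -1·-178 + -1·-95 = 901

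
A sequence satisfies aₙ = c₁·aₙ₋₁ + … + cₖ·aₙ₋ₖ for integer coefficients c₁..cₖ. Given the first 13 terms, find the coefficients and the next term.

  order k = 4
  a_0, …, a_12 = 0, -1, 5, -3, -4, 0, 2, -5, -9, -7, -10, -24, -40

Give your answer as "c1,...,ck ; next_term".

  a_4 = 1·-3 + 0·5 + 1·-1 + 1·0 = -4
  a_5 = 1·-4 + 0·-3 + 1·5 + 1·-1 = 0
  a_6 = 1·0 + 0·-4 + 1·-3 + 1·5 = 2
  a_7 = 1·2 + 0·0 + 1·-4 + 1·-3 = -5
  a_8 = 1·-5 + 0·2 + 1·0 + 1·-4 = -9
  a_9 = 1·-9 + 0·-5 + 1·2 + 1·0 = -7
  a_10 = 1·-7 + 0·-9 + 1·-5 + 1·2 = -10
  a_11 = 1·-10 + 0·-7 + 1·-9 + 1·-5 = -24
  a_12 = 1·-24 + 0·-10 + 1·-7 + 1·-9 = -40
  a_13 = 1·-40 + 0·-24 + 1·-10 + 1·-7 = -57

1,0,1,1 ; -57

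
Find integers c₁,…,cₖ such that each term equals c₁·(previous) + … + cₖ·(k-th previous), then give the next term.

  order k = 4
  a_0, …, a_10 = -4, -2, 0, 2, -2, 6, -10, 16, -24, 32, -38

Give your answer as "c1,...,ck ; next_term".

  a_4 = -2·2 + 0·0 + 1·-2 + -1·-4 = -2
  a_5 = -2·-2 + 0·2 + 1·0 + -1·-2 = 6
  a_6 = -2·6 + 0·-2 + 1·2 + -1·0 = -10
  a_7 = -2·-10 + 0·6 + 1·-2 + -1·2 = 16
  a_8 = -2·16 + 0·-10 + 1·6 + -1·-2 = -24
  a_9 = -2·-24 + 0·16 + 1·-10 + -1·6 = 32
  a_10 = -2·32 + 0·-24 + 1·16 + -1·-10 = -38
  a_11 = -2·-38 + 0·32 + 1·-24 + -1·16 = 36

-2,0,1,-1 ; 36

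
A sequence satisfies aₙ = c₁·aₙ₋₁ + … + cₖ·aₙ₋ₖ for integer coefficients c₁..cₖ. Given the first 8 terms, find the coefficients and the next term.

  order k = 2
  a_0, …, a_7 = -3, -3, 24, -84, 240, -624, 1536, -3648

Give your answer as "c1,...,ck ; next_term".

-4,-4 ; 8448

  a_2 = -4·-3 + -4·-3 = 24
  a_3 = -4·24 + -4·-3 = -84
  a_4 = -4·-84 + -4·24 = 240
  a_5 = -4·240 + -4·-84 = -624
  a_6 = -4·-624 + -4·240 = 1536
  a_7 = -4·1536 + -4·-624 = -3648
  a_8 = -4·-3648 + -4·1536 = 8448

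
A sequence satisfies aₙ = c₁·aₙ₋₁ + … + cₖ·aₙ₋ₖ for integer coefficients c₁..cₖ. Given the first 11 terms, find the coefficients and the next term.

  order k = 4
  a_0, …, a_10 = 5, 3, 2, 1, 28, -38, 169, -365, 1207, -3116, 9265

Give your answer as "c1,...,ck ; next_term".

  a_4 = -2·1 + 3·2 + 3·3 + 3·5 = 28
  a_5 = -2·28 + 3·1 + 3·2 + 3·3 = -38
  a_6 = -2·-38 + 3·28 + 3·1 + 3·2 = 169
  a_7 = -2·169 + 3·-38 + 3·28 + 3·1 = -365
  a_8 = -2·-365 + 3·169 + 3·-38 + 3·28 = 1207
  a_9 = -2·1207 + 3·-365 + 3·169 + 3·-38 = -3116
  a_10 = -2·-3116 + 3·1207 + 3·-365 + 3·169 = 9265
  a_11 = -2·9265 + 3·-3116 + 3·1207 + 3·-365 = -25352

-2,3,3,3 ; -25352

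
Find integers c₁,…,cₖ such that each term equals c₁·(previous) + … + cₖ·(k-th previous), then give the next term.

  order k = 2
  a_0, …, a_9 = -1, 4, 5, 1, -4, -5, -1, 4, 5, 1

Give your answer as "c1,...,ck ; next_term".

1,-1 ; -4

  a_2 = 1·4 + -1·-1 = 5
  a_3 = 1·5 + -1·4 = 1
  a_4 = 1·1 + -1·5 = -4
  a_5 = 1·-4 + -1·1 = -5
  a_6 = 1·-5 + -1·-4 = -1
  a_7 = 1·-1 + -1·-5 = 4
  a_8 = 1·4 + -1·-1 = 5
  a_9 = 1·5 + -1·4 = 1
  a_10 = 1·1 + -1·5 = -4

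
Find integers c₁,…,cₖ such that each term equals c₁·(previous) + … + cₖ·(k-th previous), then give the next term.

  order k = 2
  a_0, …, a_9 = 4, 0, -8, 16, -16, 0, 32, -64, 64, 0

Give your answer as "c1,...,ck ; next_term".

-2,-2 ; -128

  a_2 = -2·0 + -2·4 = -8
  a_3 = -2·-8 + -2·0 = 16
  a_4 = -2·16 + -2·-8 = -16
  a_5 = -2·-16 + -2·16 = 0
  a_6 = -2·0 + -2·-16 = 32
  a_7 = -2·32 + -2·0 = -64
  a_8 = -2·-64 + -2·32 = 64
  a_9 = -2·64 + -2·-64 = 0
  a_10 = -2·0 + -2·64 = -128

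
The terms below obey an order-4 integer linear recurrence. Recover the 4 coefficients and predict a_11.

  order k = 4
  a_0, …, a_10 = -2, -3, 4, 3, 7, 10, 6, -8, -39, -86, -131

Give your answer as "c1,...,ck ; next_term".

  a_4 = 2·3 + -1·4 + -1·-3 + -1·-2 = 7
  a_5 = 2·7 + -1·3 + -1·4 + -1·-3 = 10
  a_6 = 2·10 + -1·7 + -1·3 + -1·4 = 6
  a_7 = 2·6 + -1·10 + -1·7 + -1·3 = -8
  a_8 = 2·-8 + -1·6 + -1·10 + -1·7 = -39
  a_9 = 2·-39 + -1·-8 + -1·6 + -1·10 = -86
  a_10 = 2·-86 + -1·-39 + -1·-8 + -1·6 = -131
  a_11 = 2·-131 + -1·-86 + -1·-39 + -1·-8 = -129

2,-1,-1,-1 ; -129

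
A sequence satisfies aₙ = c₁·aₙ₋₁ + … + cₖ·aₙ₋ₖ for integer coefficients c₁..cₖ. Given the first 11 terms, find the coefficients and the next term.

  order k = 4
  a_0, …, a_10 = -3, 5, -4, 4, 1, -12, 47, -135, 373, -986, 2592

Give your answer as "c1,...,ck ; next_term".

-2,3,3,-2 ; -6753

  a_4 = -2·4 + 3·-4 + 3·5 + -2·-3 = 1
  a_5 = -2·1 + 3·4 + 3·-4 + -2·5 = -12
  a_6 = -2·-12 + 3·1 + 3·4 + -2·-4 = 47
  a_7 = -2·47 + 3·-12 + 3·1 + -2·4 = -135
  a_8 = -2·-135 + 3·47 + 3·-12 + -2·1 = 373
  a_9 = -2·373 + 3·-135 + 3·47 + -2·-12 = -986
  a_10 = -2·-986 + 3·373 + 3·-135 + -2·47 = 2592
  a_11 = -2·2592 + 3·-986 + 3·373 + -2·-135 = -6753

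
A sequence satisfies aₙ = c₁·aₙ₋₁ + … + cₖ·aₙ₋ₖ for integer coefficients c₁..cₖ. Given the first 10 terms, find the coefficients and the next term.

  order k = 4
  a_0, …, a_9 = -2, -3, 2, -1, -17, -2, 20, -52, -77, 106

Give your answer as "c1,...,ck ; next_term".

  a_4 = 0·-1 + -1·2 + 3·-3 + 3·-2 = -17
  a_5 = 0·-17 + -1·-1 + 3·2 + 3·-3 = -2
  a_6 = 0·-2 + -1·-17 + 3·-1 + 3·2 = 20
  a_7 = 0·20 + -1·-2 + 3·-17 + 3·-1 = -52
  a_8 = 0·-52 + -1·20 + 3·-2 + 3·-17 = -77
  a_9 = 0·-77 + -1·-52 + 3·20 + 3·-2 = 106
  a_10 = 0·106 + -1·-77 + 3·-52 + 3·20 = -19

0,-1,3,3 ; -19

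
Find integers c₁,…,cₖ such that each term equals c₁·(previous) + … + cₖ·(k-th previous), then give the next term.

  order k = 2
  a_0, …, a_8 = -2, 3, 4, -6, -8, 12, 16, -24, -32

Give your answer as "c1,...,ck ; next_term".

0,-2 ; 48

  a_2 = 0·3 + -2·-2 = 4
  a_3 = 0·4 + -2·3 = -6
  a_4 = 0·-6 + -2·4 = -8
  a_5 = 0·-8 + -2·-6 = 12
  a_6 = 0·12 + -2·-8 = 16
  a_7 = 0·16 + -2·12 = -24
  a_8 = 0·-24 + -2·16 = -32
  a_9 = 0·-32 + -2·-24 = 48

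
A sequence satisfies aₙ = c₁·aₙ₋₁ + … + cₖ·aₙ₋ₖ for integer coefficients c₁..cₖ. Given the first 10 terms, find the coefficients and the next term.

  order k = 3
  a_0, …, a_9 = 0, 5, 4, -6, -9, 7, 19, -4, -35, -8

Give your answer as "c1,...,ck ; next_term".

1,-2,1 ; 58

  a_3 = 1·4 + -2·5 + 1·0 = -6
  a_4 = 1·-6 + -2·4 + 1·5 = -9
  a_5 = 1·-9 + -2·-6 + 1·4 = 7
  a_6 = 1·7 + -2·-9 + 1·-6 = 19
  a_7 = 1·19 + -2·7 + 1·-9 = -4
  a_8 = 1·-4 + -2·19 + 1·7 = -35
  a_9 = 1·-35 + -2·-4 + 1·19 = -8
  a_10 = 1·-8 + -2·-35 + 1·-4 = 58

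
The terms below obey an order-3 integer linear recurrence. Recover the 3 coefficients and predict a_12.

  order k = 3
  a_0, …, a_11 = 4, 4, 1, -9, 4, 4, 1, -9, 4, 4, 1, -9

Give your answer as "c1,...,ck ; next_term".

-1,-1,-1 ; 4

  a_3 = -1·1 + -1·4 + -1·4 = -9
  a_4 = -1·-9 + -1·1 + -1·4 = 4
  a_5 = -1·4 + -1·-9 + -1·1 = 4
  a_6 = -1·4 + -1·4 + -1·-9 = 1
  a_7 = -1·1 + -1·4 + -1·4 = -9
  a_8 = -1·-9 + -1·1 + -1·4 = 4
  a_9 = -1·4 + -1·-9 + -1·1 = 4
  a_10 = -1·4 + -1·4 + -1·-9 = 1
  a_11 = -1·1 + -1·4 + -1·4 = -9
  a_12 = -1·-9 + -1·1 + -1·4 = 4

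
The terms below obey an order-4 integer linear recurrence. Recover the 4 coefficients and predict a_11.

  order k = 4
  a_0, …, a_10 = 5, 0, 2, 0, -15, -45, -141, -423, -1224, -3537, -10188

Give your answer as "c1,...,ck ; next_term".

3,0,0,-3 ; -29295

  a_4 = 3·0 + 0·2 + 0·0 + -3·5 = -15
  a_5 = 3·-15 + 0·0 + 0·2 + -3·0 = -45
  a_6 = 3·-45 + 0·-15 + 0·0 + -3·2 = -141
  a_7 = 3·-141 + 0·-45 + 0·-15 + -3·0 = -423
  a_8 = 3·-423 + 0·-141 + 0·-45 + -3·-15 = -1224
  a_9 = 3·-1224 + 0·-423 + 0·-141 + -3·-45 = -3537
  a_10 = 3·-3537 + 0·-1224 + 0·-423 + -3·-141 = -10188
  a_11 = 3·-10188 + 0·-3537 + 0·-1224 + -3·-423 = -29295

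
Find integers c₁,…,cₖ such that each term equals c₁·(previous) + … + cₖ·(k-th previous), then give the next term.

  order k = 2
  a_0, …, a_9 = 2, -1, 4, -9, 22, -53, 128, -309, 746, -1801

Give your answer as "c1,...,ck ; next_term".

-2,1 ; 4348

  a_2 = -2·-1 + 1·2 = 4
  a_3 = -2·4 + 1·-1 = -9
  a_4 = -2·-9 + 1·4 = 22
  a_5 = -2·22 + 1·-9 = -53
  a_6 = -2·-53 + 1·22 = 128
  a_7 = -2·128 + 1·-53 = -309
  a_8 = -2·-309 + 1·128 = 746
  a_9 = -2·746 + 1·-309 = -1801
  a_10 = -2·-1801 + 1·746 = 4348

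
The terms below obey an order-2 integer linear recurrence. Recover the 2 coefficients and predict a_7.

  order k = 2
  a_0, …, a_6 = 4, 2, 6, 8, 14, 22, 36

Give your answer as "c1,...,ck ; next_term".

  a_2 = 1·2 + 1·4 = 6
  a_3 = 1·6 + 1·2 = 8
  a_4 = 1·8 + 1·6 = 14
  a_5 = 1·14 + 1·8 = 22
  a_6 = 1·22 + 1·14 = 36
  a_7 = 1·36 + 1·22 = 58

1,1 ; 58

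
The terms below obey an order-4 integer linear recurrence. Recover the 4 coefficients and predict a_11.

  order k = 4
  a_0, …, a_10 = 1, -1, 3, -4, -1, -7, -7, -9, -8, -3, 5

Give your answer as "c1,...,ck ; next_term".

  a_4 = 1·-4 + 1·3 + -1·-1 + -1·1 = -1
  a_5 = 1·-1 + 1·-4 + -1·3 + -1·-1 = -7
  a_6 = 1·-7 + 1·-1 + -1·-4 + -1·3 = -7
  a_7 = 1·-7 + 1·-7 + -1·-1 + -1·-4 = -9
  a_8 = 1·-9 + 1·-7 + -1·-7 + -1·-1 = -8
  a_9 = 1·-8 + 1·-9 + -1·-7 + -1·-7 = -3
  a_10 = 1·-3 + 1·-8 + -1·-9 + -1·-7 = 5
  a_11 = 1·5 + 1·-3 + -1·-8 + -1·-9 = 19

1,1,-1,-1 ; 19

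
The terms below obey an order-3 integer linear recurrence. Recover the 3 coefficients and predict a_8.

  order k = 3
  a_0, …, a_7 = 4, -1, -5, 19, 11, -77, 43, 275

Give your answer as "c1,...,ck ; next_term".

0,-3,4 ; -437

  a_3 = 0·-5 + -3·-1 + 4·4 = 19
  a_4 = 0·19 + -3·-5 + 4·-1 = 11
  a_5 = 0·11 + -3·19 + 4·-5 = -77
  a_6 = 0·-77 + -3·11 + 4·19 = 43
  a_7 = 0·43 + -3·-77 + 4·11 = 275
  a_8 = 0·275 + -3·43 + 4·-77 = -437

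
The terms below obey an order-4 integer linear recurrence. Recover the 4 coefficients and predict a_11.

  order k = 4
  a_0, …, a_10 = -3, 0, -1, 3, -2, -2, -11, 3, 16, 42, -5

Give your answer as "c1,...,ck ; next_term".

  a_4 = 1·3 + -1·-1 + -3·0 + 2·-3 = -2
  a_5 = 1·-2 + -1·3 + -3·-1 + 2·0 = -2
  a_6 = 1·-2 + -1·-2 + -3·3 + 2·-1 = -11
  a_7 = 1·-11 + -1·-2 + -3·-2 + 2·3 = 3
  a_8 = 1·3 + -1·-11 + -3·-2 + 2·-2 = 16
  a_9 = 1·16 + -1·3 + -3·-11 + 2·-2 = 42
  a_10 = 1·42 + -1·16 + -3·3 + 2·-11 = -5
  a_11 = 1·-5 + -1·42 + -3·16 + 2·3 = -89

1,-1,-3,2 ; -89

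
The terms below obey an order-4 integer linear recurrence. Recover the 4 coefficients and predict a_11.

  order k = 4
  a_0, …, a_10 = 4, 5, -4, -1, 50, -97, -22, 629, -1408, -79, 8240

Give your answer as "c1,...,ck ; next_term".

  a_4 = -2·-1 + -4·-4 + 4·5 + 3·4 = 50
  a_5 = -2·50 + -4·-1 + 4·-4 + 3·5 = -97
  a_6 = -2·-97 + -4·50 + 4·-1 + 3·-4 = -22
  a_7 = -2·-22 + -4·-97 + 4·50 + 3·-1 = 629
  a_8 = -2·629 + -4·-22 + 4·-97 + 3·50 = -1408
  a_9 = -2·-1408 + -4·629 + 4·-22 + 3·-97 = -79
  a_10 = -2·-79 + -4·-1408 + 4·629 + 3·-22 = 8240
  a_11 = -2·8240 + -4·-79 + 4·-1408 + 3·629 = -19909

-2,-4,4,3 ; -19909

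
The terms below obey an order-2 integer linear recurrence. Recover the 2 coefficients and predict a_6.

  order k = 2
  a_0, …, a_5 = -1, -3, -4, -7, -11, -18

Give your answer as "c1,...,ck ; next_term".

1,1 ; -29

  a_2 = 1·-3 + 1·-1 = -4
  a_3 = 1·-4 + 1·-3 = -7
  a_4 = 1·-7 + 1·-4 = -11
  a_5 = 1·-11 + 1·-7 = -18
  a_6 = 1·-18 + 1·-11 = -29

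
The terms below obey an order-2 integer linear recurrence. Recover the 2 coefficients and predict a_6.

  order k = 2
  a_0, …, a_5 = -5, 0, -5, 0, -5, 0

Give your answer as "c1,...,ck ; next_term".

  a_2 = 0·0 + 1·-5 = -5
  a_3 = 0·-5 + 1·0 = 0
  a_4 = 0·0 + 1·-5 = -5
  a_5 = 0·-5 + 1·0 = 0
  a_6 = 0·0 + 1·-5 = -5

0,1 ; -5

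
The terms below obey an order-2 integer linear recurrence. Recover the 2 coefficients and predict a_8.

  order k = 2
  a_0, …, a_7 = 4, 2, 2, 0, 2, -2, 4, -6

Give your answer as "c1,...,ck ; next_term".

  a_2 = -1·2 + 1·4 = 2
  a_3 = -1·2 + 1·2 = 0
  a_4 = -1·0 + 1·2 = 2
  a_5 = -1·2 + 1·0 = -2
  a_6 = -1·-2 + 1·2 = 4
  a_7 = -1·4 + 1·-2 = -6
  a_8 = -1·-6 + 1·4 = 10

-1,1 ; 10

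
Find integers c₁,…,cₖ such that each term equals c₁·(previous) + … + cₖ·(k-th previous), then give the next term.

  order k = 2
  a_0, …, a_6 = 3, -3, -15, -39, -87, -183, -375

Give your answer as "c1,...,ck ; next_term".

  a_2 = 3·-3 + -2·3 = -15
  a_3 = 3·-15 + -2·-3 = -39
  a_4 = 3·-39 + -2·-15 = -87
  a_5 = 3·-87 + -2·-39 = -183
  a_6 = 3·-183 + -2·-87 = -375
  a_7 = 3·-375 + -2·-183 = -759

3,-2 ; -759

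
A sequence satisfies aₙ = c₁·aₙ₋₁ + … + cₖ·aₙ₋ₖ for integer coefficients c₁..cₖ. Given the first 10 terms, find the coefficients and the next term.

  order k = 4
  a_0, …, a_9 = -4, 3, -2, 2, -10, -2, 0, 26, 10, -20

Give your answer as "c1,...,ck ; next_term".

1,-1,-2,2 ; -82

  a_4 = 1·2 + -1·-2 + -2·3 + 2·-4 = -10
  a_5 = 1·-10 + -1·2 + -2·-2 + 2·3 = -2
  a_6 = 1·-2 + -1·-10 + -2·2 + 2·-2 = 0
  a_7 = 1·0 + -1·-2 + -2·-10 + 2·2 = 26
  a_8 = 1·26 + -1·0 + -2·-2 + 2·-10 = 10
  a_9 = 1·10 + -1·26 + -2·0 + 2·-2 = -20
  a_10 = 1·-20 + -1·10 + -2·26 + 2·0 = -82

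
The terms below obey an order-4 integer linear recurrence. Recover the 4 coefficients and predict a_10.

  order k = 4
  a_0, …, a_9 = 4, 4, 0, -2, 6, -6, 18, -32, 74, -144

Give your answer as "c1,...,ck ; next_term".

-1,2,0,1 ; 310

  a_4 = -1·-2 + 2·0 + 0·4 + 1·4 = 6
  a_5 = -1·6 + 2·-2 + 0·0 + 1·4 = -6
  a_6 = -1·-6 + 2·6 + 0·-2 + 1·0 = 18
  a_7 = -1·18 + 2·-6 + 0·6 + 1·-2 = -32
  a_8 = -1·-32 + 2·18 + 0·-6 + 1·6 = 74
  a_9 = -1·74 + 2·-32 + 0·18 + 1·-6 = -144
  a_10 = -1·-144 + 2·74 + 0·-32 + 1·18 = 310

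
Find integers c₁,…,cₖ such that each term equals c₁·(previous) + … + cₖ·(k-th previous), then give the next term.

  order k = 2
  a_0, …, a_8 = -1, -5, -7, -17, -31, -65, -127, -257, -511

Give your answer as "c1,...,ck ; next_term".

1,2 ; -1025

  a_2 = 1·-5 + 2·-1 = -7
  a_3 = 1·-7 + 2·-5 = -17
  a_4 = 1·-17 + 2·-7 = -31
  a_5 = 1·-31 + 2·-17 = -65
  a_6 = 1·-65 + 2·-31 = -127
  a_7 = 1·-127 + 2·-65 = -257
  a_8 = 1·-257 + 2·-127 = -511
  a_9 = 1·-511 + 2·-257 = -1025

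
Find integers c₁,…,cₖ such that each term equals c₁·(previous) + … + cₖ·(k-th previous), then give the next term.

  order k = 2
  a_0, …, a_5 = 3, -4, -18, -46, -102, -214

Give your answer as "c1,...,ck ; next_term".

  a_2 = 3·-4 + -2·3 = -18
  a_3 = 3·-18 + -2·-4 = -46
  a_4 = 3·-46 + -2·-18 = -102
  a_5 = 3·-102 + -2·-46 = -214
  a_6 = 3·-214 + -2·-102 = -438

3,-2 ; -438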